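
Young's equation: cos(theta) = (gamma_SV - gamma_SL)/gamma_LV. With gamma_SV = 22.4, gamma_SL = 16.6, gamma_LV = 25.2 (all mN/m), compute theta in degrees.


cos(theta) = (gamma_SV - gamma_SL) / gamma_LV
cos(theta) = (22.4 - 16.6) / 25.2
cos(theta) = 0.230159
theta = arccos(0.230159) = 76.69 degrees

76.69


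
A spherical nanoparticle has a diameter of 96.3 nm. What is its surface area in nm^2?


Radius r = 96.3/2 = 48.15 nm
Surface area SA = 4 * pi * r^2
SA = 4 * pi * (48.15)^2
SA = 29134.16 nm^2

29134.16


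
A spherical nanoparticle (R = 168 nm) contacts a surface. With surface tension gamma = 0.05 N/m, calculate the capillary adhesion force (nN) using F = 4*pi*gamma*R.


Convert radius: R = 168 nm = 1.68e-07 m
F = 4 * pi * gamma * R
F = 4 * pi * 0.05 * 1.68e-07
F = 1.05558e-07 N = 105.5575 nN

105.5575


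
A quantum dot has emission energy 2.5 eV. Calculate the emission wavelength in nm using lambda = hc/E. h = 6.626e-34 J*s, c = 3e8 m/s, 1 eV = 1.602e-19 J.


Convert energy: E = 2.5 eV = 2.5 * 1.602e-19 = 4.005e-19 J
lambda = h*c / E = 6.626e-34 * 3e8 / 4.005e-19
lambda = 4.9633e-07 m = 496.3 nm

496.3


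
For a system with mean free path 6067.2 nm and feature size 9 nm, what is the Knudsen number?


Knudsen number Kn = lambda / L
Kn = 6067.2 / 9
Kn = 674.1333

674.1333


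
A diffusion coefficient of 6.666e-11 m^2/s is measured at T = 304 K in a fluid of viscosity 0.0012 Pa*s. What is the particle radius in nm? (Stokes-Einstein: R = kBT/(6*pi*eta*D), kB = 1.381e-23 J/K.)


Stokes-Einstein: R = kB*T / (6*pi*eta*D)
R = 1.381e-23 * 304 / (6 * pi * 0.0012 * 6.666e-11)
R = 2.78432e-09 m = 2.78 nm

2.78


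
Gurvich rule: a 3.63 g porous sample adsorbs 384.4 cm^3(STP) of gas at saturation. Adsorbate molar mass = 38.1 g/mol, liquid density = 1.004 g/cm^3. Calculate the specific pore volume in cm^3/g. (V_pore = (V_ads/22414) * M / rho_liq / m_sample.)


Moles adsorbed n = V_ads / 22414 = 384.4 / 22414 = 1.715000e-02 mol
Liquid volume V_liq = n * M / rho_liq = 1.715000e-02 * 38.1 / 1.004 = 0.65081 cm^3
Specific pore volume V_pore = V_liq / m_sample = 0.65081 / 3.63
V_pore = 0.1793 cm^3/g

0.1793


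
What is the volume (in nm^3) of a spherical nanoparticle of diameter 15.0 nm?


Radius r = 15.0/2 = 7.5 nm
Volume V = (4/3) * pi * r^3
V = (4/3) * pi * (7.5)^3
V = 1767.15 nm^3

1767.15


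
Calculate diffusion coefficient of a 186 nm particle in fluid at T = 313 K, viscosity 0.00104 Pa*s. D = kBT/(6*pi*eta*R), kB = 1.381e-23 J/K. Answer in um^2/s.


Radius R = 186/2 = 93 nm = 9.3e-08 m
D = kB*T / (6*pi*eta*R)
D = 1.381e-23 * 313 / (6 * pi * 0.00104 * 9.3e-08)
D = 2.37094e-12 m^2/s = 2.371 um^2/s

2.371


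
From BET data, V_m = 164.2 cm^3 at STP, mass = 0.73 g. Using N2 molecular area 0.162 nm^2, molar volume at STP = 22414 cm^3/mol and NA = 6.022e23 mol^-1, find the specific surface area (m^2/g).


Number of moles in monolayer = V_m / 22414 = 164.2 / 22414 = 0.00732578
Number of molecules = moles * NA = 0.00732578 * 6.022e23
SA = molecules * sigma / mass
SA = (164.2 / 22414) * 6.022e23 * 0.162e-18 / 0.73
SA = 979.0 m^2/g

979.0


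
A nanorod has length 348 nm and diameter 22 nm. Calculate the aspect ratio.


Aspect ratio AR = length / diameter
AR = 348 / 22
AR = 15.82

15.82


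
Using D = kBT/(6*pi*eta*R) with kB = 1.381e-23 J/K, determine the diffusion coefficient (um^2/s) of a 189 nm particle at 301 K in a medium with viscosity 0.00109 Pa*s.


Radius R = 189/2 = 94.5 nm = 9.45e-08 m
D = kB*T / (6*pi*eta*R)
D = 1.381e-23 * 301 / (6 * pi * 0.00109 * 9.45e-08)
D = 2.14092e-12 m^2/s = 2.141 um^2/s

2.141


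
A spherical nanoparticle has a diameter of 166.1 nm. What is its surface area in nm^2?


Radius r = 166.1/2 = 83.05 nm
Surface area SA = 4 * pi * r^2
SA = 4 * pi * (83.05)^2
SA = 86674.06 nm^2

86674.06


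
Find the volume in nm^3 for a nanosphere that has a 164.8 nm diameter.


Radius r = 164.8/2 = 82.4 nm
Volume V = (4/3) * pi * r^3
V = (4/3) * pi * (82.4)^3
V = 2343528.53 nm^3

2343528.53


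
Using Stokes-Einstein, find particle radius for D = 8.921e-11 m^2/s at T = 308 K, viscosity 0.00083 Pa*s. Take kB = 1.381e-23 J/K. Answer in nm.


Stokes-Einstein: R = kB*T / (6*pi*eta*D)
R = 1.381e-23 * 308 / (6 * pi * 0.00083 * 8.921e-11)
R = 3.04756e-09 m = 3.05 nm

3.05


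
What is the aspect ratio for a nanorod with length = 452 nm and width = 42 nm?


Aspect ratio AR = length / diameter
AR = 452 / 42
AR = 10.76

10.76


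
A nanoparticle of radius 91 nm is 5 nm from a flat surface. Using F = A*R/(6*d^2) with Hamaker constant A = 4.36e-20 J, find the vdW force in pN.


Convert to SI: R = 91 nm = 9.1e-08 m, d = 5 nm = 5e-09 m
F = A * R / (6 * d^2)
F = 4.36e-20 * 9.1e-08 / (6 * (5e-09)^2)
F = 2.64507e-11 N = 26.451 pN

26.451


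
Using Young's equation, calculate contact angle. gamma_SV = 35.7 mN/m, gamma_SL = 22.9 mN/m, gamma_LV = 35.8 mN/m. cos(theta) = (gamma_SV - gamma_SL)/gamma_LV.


cos(theta) = (gamma_SV - gamma_SL) / gamma_LV
cos(theta) = (35.7 - 22.9) / 35.8
cos(theta) = 0.357542
theta = arccos(0.357542) = 69.05 degrees

69.05


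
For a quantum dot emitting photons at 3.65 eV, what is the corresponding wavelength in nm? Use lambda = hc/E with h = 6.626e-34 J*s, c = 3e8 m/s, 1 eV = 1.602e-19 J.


Convert energy: E = 3.65 eV = 3.65 * 1.602e-19 = 5.8473e-19 J
lambda = h*c / E = 6.626e-34 * 3e8 / 5.8473e-19
lambda = 3.39952e-07 m = 340.0 nm

340.0


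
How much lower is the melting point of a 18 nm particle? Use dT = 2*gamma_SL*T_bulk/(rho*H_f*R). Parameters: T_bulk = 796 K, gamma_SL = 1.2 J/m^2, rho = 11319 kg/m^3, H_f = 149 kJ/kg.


Radius R = 18/2 = 9 nm = 9e-09 m
Convert H_f = 149 kJ/kg = 149000 J/kg
dT = 2 * gamma_SL * T_bulk / (rho * H_f * R)
dT = 2 * 1.2 * 796 / (11319 * 149000 * 9e-09)
dT = 125.9 K

125.9


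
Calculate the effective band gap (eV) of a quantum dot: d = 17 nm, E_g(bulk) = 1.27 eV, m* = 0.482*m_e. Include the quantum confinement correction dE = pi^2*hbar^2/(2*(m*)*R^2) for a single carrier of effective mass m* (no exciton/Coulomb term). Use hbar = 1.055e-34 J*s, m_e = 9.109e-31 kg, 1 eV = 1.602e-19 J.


Radius R = 17/2 nm = 8.5e-09 m
Confinement energy dE = pi^2 * hbar^2 / (2 * m_eff * m_e * R^2)
dE = pi^2 * (1.055e-34)^2 / (2 * 0.482 * 9.109e-31 * (8.5e-09)^2) J, divided by 1.602e-19 J/eV
dE = 0.0108 eV
Total band gap = E_g(bulk) + dE = 1.27 + 0.0108 = 1.2808 eV

1.2808


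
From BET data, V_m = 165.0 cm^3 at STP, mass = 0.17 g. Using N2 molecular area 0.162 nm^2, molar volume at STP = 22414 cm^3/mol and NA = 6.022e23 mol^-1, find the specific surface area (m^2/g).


Number of moles in monolayer = V_m / 22414 = 165.0 / 22414 = 0.00736147
Number of molecules = moles * NA = 0.00736147 * 6.022e23
SA = molecules * sigma / mass
SA = (165.0 / 22414) * 6.022e23 * 0.162e-18 / 0.17
SA = 4224.5 m^2/g

4224.5


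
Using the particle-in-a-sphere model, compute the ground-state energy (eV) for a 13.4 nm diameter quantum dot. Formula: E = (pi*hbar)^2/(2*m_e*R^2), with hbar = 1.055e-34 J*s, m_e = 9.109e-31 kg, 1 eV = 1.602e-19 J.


Radius R = 13.4/2 = 6.7 nm = 6.7e-09 m
E = (pi * 1.055e-34)^2 / (2 * 9.109e-31 * (6.7e-09)^2)
E(J) = 1.34324e-21
E = E(J) / 1.602e-19 = 0.0084 eV

0.0084


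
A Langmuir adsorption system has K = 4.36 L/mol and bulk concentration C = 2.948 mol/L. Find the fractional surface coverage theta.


Langmuir isotherm: theta = K*C / (1 + K*C)
K*C = 4.36 * 2.948 = 12.85328
theta = 12.85328 / (1 + 12.85328) = 12.85328 / 13.85328
theta = 0.9278

0.9278


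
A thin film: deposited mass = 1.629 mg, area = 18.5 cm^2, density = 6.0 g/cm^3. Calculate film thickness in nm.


Convert: m = 1.629 mg = 1.6290e-06 kg, A = 18.5 cm^2 = 1.8500e-03 m^2, rho = 6.0 g/cm^3 = 6000 kg/m^3
t = m / (A * rho)
t = 1.6290e-06 / (1.8500e-03 * 6000)
t = 1.4676e-07 m = 146.8 nm

146.8


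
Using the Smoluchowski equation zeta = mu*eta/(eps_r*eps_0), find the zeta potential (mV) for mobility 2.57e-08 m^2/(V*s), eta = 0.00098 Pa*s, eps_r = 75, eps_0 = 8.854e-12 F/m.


Smoluchowski equation: zeta = mu * eta / (eps_r * eps_0)
zeta = 2.57e-08 * 0.00098 / (75 * 8.854e-12)
zeta = 0.037928 V = 37.93 mV

37.93


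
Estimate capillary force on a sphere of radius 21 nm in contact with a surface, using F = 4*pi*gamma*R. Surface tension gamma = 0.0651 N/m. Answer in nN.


Convert radius: R = 21 nm = 2.1e-08 m
F = 4 * pi * gamma * R
F = 4 * pi * 0.0651 * 2.1e-08
F = 1.71795e-08 N = 17.1795 nN

17.1795


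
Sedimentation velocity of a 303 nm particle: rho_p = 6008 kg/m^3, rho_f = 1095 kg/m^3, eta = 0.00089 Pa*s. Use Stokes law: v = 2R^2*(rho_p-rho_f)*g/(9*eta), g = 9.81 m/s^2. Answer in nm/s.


Radius R = 303/2 nm = 1.515e-07 m
Density difference = 6008 - 1095 = 4913 kg/m^3
v = 2 * R^2 * (rho_p - rho_f) * g / (9 * eta)
v = 2 * (1.515e-07)^2 * 4913 * 9.81 / (9 * 0.00089)
v = 2.76209e-07 m/s = 276.2094 nm/s

276.2094


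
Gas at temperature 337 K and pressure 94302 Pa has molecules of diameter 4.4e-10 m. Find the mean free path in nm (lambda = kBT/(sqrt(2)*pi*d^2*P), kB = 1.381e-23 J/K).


Mean free path: lambda = kB*T / (sqrt(2) * pi * d^2 * P)
lambda = 1.381e-23 * 337 / (sqrt(2) * pi * (4.4e-10)^2 * 94302)
lambda = 5.73763e-08 m
lambda = 57.38 nm

57.38


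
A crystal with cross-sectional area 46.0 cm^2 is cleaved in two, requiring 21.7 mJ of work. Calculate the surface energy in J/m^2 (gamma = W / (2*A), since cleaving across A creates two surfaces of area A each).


Convert: A = 46.0 cm^2 = 0.0046 m^2, W = 21.7 mJ = 0.0217 J
Cleaving exposes two faces of area A, so total new surface = 2*A and gamma = W / (2*A)
gamma = 0.0217 / (2 * 0.0046)
gamma = 2.359 J/m^2

2.359


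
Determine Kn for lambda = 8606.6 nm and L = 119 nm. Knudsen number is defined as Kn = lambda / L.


Knudsen number Kn = lambda / L
Kn = 8606.6 / 119
Kn = 72.3244

72.3244


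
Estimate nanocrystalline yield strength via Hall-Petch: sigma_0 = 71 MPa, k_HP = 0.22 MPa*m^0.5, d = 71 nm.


d = 71 nm = 7.1e-08 m
sqrt(d) = 0.0002664583
Hall-Petch contribution = k / sqrt(d) = 0.22 / 0.0002664583 = 825.6 MPa
sigma = sigma_0 + k/sqrt(d) = 71 + 825.6 = 896.6 MPa

896.6


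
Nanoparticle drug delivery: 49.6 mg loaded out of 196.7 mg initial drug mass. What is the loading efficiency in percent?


Drug loading efficiency = (drug loaded / drug initial) * 100
DLE = 49.6 / 196.7 * 100
DLE = 0.2522 * 100
DLE = 25.22%

25.22


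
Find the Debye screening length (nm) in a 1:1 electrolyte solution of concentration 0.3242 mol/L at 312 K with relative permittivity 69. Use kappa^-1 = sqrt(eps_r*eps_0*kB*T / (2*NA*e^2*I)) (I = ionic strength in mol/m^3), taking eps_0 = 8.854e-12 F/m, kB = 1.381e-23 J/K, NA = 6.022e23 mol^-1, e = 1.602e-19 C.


Ionic strength I = 0.3242 * 1^2 * 1000 = 324.2 mol/m^3
kappa^-1 = sqrt(69 * 8.854e-12 * 1.381e-23 * 312 / (2 * 6.022e23 * (1.602e-19)^2 * 324.2))
kappa^-1 = 0.513 nm

0.513


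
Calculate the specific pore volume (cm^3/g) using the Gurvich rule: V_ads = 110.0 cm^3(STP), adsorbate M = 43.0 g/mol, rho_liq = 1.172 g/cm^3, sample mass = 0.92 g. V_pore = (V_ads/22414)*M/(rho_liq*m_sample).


Moles adsorbed n = V_ads / 22414 = 110.0 / 22414 = 4.907647e-03 mol
Liquid volume V_liq = n * M / rho_liq = 4.907647e-03 * 43.0 / 1.172 = 0.18006 cm^3
Specific pore volume V_pore = V_liq / m_sample = 0.18006 / 0.92
V_pore = 0.1957 cm^3/g

0.1957


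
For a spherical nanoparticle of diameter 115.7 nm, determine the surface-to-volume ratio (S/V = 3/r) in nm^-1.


Radius r = 115.7/2 = 57.85 nm
S/V = 3 / r = 3 / 57.85
S/V = 0.0519 nm^-1

0.0519


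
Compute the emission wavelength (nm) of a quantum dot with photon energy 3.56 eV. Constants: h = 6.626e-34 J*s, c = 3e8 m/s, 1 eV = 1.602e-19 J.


Convert energy: E = 3.56 eV = 3.56 * 1.602e-19 = 5.70312e-19 J
lambda = h*c / E = 6.626e-34 * 3e8 / 5.70312e-19
lambda = 3.48546e-07 m = 348.5 nm

348.5


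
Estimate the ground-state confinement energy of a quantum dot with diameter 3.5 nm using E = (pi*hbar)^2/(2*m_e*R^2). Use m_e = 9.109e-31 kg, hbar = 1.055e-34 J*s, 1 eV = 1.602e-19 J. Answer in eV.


Radius R = 3.5/2 = 1.75 nm = 1.75e-09 m
E = (pi * 1.055e-34)^2 / (2 * 9.109e-31 * (1.75e-09)^2)
E(J) = 1.96892e-20
E = E(J) / 1.602e-19 = 0.1229 eV

0.1229


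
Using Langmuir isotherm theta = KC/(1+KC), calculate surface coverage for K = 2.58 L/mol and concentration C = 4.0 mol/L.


Langmuir isotherm: theta = K*C / (1 + K*C)
K*C = 2.58 * 4.0 = 10.32
theta = 10.32 / (1 + 10.32) = 10.32 / 11.32
theta = 0.9117

0.9117


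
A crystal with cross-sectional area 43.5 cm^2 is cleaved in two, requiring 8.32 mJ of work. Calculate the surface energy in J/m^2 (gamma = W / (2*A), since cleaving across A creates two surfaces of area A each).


Convert: A = 43.5 cm^2 = 0.00435 m^2, W = 8.32 mJ = 0.00832 J
Cleaving exposes two faces of area A, so total new surface = 2*A and gamma = W / (2*A)
gamma = 0.00832 / (2 * 0.00435)
gamma = 0.956 J/m^2

0.956


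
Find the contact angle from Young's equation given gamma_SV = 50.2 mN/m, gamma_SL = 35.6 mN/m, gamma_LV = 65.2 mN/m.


cos(theta) = (gamma_SV - gamma_SL) / gamma_LV
cos(theta) = (50.2 - 35.6) / 65.2
cos(theta) = 0.223926
theta = arccos(0.223926) = 77.06 degrees

77.06


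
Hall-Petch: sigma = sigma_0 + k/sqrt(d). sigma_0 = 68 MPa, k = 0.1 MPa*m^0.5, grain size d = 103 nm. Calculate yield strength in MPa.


d = 103 nm = 1.03e-07 m
sqrt(d) = 0.0003209361
Hall-Petch contribution = k / sqrt(d) = 0.1 / 0.0003209361 = 311.6 MPa
sigma = sigma_0 + k/sqrt(d) = 68 + 311.6 = 379.6 MPa

379.6


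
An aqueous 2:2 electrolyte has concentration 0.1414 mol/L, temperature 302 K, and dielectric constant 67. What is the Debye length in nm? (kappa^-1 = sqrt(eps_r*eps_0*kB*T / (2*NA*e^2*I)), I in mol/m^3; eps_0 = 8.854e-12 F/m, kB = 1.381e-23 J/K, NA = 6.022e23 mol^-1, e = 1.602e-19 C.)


Ionic strength I = 0.1414 * 2^2 * 1000 = 565.6 mol/m^3
kappa^-1 = sqrt(67 * 8.854e-12 * 1.381e-23 * 302 / (2 * 6.022e23 * (1.602e-19)^2 * 565.6))
kappa^-1 = 0.376 nm

0.376


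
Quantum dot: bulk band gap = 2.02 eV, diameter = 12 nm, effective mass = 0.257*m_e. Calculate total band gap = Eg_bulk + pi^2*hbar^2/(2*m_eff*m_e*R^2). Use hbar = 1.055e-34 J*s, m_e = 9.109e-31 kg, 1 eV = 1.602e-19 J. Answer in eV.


Radius R = 12/2 nm = 6e-09 m
Confinement energy dE = pi^2 * hbar^2 / (2 * m_eff * m_e * R^2)
dE = pi^2 * (1.055e-34)^2 / (2 * 0.257 * 9.109e-31 * (6e-09)^2) J, divided by 1.602e-19 J/eV
dE = 0.0407 eV
Total band gap = E_g(bulk) + dE = 2.02 + 0.0407 = 2.0607 eV

2.0607


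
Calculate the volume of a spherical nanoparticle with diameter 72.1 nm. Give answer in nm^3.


Radius r = 72.1/2 = 36.05 nm
Volume V = (4/3) * pi * r^3
V = (4/3) * pi * (36.05)^3
V = 196247.63 nm^3

196247.63


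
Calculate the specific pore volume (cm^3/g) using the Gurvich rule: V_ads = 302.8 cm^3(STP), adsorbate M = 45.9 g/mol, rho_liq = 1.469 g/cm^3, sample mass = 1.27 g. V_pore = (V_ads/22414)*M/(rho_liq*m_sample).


Moles adsorbed n = V_ads / 22414 = 302.8 / 22414 = 1.350941e-02 mol
Liquid volume V_liq = n * M / rho_liq = 1.350941e-02 * 45.9 / 1.469 = 0.42211 cm^3
Specific pore volume V_pore = V_liq / m_sample = 0.42211 / 1.27
V_pore = 0.3324 cm^3/g

0.3324


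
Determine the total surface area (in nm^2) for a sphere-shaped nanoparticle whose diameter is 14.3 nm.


Radius r = 14.3/2 = 7.15 nm
Surface area SA = 4 * pi * r^2
SA = 4 * pi * (7.15)^2
SA = 642.42 nm^2

642.42


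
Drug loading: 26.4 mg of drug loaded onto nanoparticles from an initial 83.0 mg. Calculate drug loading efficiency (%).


Drug loading efficiency = (drug loaded / drug initial) * 100
DLE = 26.4 / 83.0 * 100
DLE = 0.3181 * 100
DLE = 31.81%

31.81


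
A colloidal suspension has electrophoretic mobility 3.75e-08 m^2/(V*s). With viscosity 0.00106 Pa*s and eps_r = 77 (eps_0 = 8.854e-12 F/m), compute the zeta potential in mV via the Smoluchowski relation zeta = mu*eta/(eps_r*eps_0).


Smoluchowski equation: zeta = mu * eta / (eps_r * eps_0)
zeta = 3.75e-08 * 0.00106 / (77 * 8.854e-12)
zeta = 0.058305 V = 58.31 mV

58.31


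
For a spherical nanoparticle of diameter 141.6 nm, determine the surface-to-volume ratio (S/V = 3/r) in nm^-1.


Radius r = 141.6/2 = 70.8 nm
S/V = 3 / r = 3 / 70.8
S/V = 0.0424 nm^-1

0.0424


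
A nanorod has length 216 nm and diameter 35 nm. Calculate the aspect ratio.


Aspect ratio AR = length / diameter
AR = 216 / 35
AR = 6.17

6.17


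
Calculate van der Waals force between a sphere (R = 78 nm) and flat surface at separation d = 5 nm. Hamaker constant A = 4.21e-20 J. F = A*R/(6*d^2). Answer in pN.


Convert to SI: R = 78 nm = 7.8e-08 m, d = 5 nm = 5e-09 m
F = A * R / (6 * d^2)
F = 4.21e-20 * 7.8e-08 / (6 * (5e-09)^2)
F = 2.1892e-11 N = 21.892 pN

21.892


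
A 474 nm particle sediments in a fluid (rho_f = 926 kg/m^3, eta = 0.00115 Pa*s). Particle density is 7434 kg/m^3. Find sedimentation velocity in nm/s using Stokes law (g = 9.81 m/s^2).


Radius R = 474/2 nm = 2.37e-07 m
Density difference = 7434 - 926 = 6508 kg/m^3
v = 2 * R^2 * (rho_p - rho_f) * g / (9 * eta)
v = 2 * (2.37e-07)^2 * 6508 * 9.81 / (9 * 0.00115)
v = 6.92952e-07 m/s = 692.9516 nm/s

692.9516


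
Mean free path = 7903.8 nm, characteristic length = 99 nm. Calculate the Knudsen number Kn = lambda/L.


Knudsen number Kn = lambda / L
Kn = 7903.8 / 99
Kn = 79.8364

79.8364


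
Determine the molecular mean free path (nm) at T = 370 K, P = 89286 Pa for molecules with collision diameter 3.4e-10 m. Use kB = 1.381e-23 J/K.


Mean free path: lambda = kB*T / (sqrt(2) * pi * d^2 * P)
lambda = 1.381e-23 * 370 / (sqrt(2) * pi * (3.4e-10)^2 * 89286)
lambda = 1.11427e-07 m
lambda = 111.43 nm

111.43


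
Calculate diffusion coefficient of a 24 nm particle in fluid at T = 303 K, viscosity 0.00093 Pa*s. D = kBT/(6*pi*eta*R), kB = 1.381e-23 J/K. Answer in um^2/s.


Radius R = 24/2 = 12 nm = 1.2e-08 m
D = kB*T / (6*pi*eta*R)
D = 1.381e-23 * 303 / (6 * pi * 0.00093 * 1.2e-08)
D = 1.98917e-11 m^2/s = 19.892 um^2/s

19.892


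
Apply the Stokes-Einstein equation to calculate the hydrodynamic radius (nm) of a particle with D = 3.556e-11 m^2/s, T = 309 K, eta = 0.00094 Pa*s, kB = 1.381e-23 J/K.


Stokes-Einstein: R = kB*T / (6*pi*eta*D)
R = 1.381e-23 * 309 / (6 * pi * 0.00094 * 3.556e-11)
R = 6.77269e-09 m = 6.77 nm

6.77


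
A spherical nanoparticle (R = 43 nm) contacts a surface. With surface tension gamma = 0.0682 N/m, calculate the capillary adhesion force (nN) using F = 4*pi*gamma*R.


Convert radius: R = 43 nm = 4.3e-08 m
F = 4 * pi * gamma * R
F = 4 * pi * 0.0682 * 4.3e-08
F = 3.68521e-08 N = 36.8521 nN

36.8521


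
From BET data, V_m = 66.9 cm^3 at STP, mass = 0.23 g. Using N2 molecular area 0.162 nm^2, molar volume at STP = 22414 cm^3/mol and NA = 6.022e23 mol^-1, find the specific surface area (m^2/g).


Number of moles in monolayer = V_m / 22414 = 66.9 / 22414 = 0.00298474
Number of molecules = moles * NA = 0.00298474 * 6.022e23
SA = molecules * sigma / mass
SA = (66.9 / 22414) * 6.022e23 * 0.162e-18 / 0.23
SA = 1266.0 m^2/g

1266.0


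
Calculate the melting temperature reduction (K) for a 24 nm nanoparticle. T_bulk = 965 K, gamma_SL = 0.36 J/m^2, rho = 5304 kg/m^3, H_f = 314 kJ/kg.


Radius R = 24/2 = 12 nm = 1.2e-08 m
Convert H_f = 314 kJ/kg = 314000 J/kg
dT = 2 * gamma_SL * T_bulk / (rho * H_f * R)
dT = 2 * 0.36 * 965 / (5304 * 314000 * 1.2e-08)
dT = 34.8 K

34.8


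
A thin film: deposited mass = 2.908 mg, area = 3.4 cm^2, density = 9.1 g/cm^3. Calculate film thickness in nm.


Convert: m = 2.908 mg = 2.9080e-06 kg, A = 3.4 cm^2 = 3.4000e-04 m^2, rho = 9.1 g/cm^3 = 9100 kg/m^3
t = m / (A * rho)
t = 2.9080e-06 / (3.4000e-04 * 9100)
t = 9.3988e-07 m = 939.9 nm

939.9


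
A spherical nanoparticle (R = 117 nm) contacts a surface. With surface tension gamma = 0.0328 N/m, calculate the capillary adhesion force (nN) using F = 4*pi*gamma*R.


Convert radius: R = 117 nm = 1.17e-07 m
F = 4 * pi * gamma * R
F = 4 * pi * 0.0328 * 1.17e-07
F = 4.82247e-08 N = 48.2247 nN

48.2247


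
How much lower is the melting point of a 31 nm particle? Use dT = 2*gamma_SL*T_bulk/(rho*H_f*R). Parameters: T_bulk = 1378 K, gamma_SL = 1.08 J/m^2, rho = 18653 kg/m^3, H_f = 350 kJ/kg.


Radius R = 31/2 = 15.5 nm = 1.55e-08 m
Convert H_f = 350 kJ/kg = 350000 J/kg
dT = 2 * gamma_SL * T_bulk / (rho * H_f * R)
dT = 2 * 1.08 * 1378 / (18653 * 350000 * 1.55e-08)
dT = 29.4 K

29.4


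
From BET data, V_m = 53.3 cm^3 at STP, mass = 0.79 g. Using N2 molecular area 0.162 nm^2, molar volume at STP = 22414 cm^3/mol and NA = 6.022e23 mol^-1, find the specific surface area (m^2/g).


Number of moles in monolayer = V_m / 22414 = 53.3 / 22414 = 0.00237798
Number of molecules = moles * NA = 0.00237798 * 6.022e23
SA = molecules * sigma / mass
SA = (53.3 / 22414) * 6.022e23 * 0.162e-18 / 0.79
SA = 293.7 m^2/g

293.7


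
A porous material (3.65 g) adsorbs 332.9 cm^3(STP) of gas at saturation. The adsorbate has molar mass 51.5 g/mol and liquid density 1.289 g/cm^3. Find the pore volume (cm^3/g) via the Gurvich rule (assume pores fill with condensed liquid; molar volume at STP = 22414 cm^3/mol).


Moles adsorbed n = V_ads / 22414 = 332.9 / 22414 = 1.485232e-02 mol
Liquid volume V_liq = n * M / rho_liq = 1.485232e-02 * 51.5 / 1.289 = 0.59340 cm^3
Specific pore volume V_pore = V_liq / m_sample = 0.59340 / 3.65
V_pore = 0.1626 cm^3/g

0.1626


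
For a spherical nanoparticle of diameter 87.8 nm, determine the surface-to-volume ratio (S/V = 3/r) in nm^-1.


Radius r = 87.8/2 = 43.9 nm
S/V = 3 / r = 3 / 43.9
S/V = 0.0683 nm^-1

0.0683


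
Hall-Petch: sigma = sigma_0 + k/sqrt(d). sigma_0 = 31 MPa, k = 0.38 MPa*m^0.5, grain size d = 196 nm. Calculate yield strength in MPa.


d = 196 nm = 1.96e-07 m
sqrt(d) = 0.0004427189
Hall-Petch contribution = k / sqrt(d) = 0.38 / 0.0004427189 = 858.3 MPa
sigma = sigma_0 + k/sqrt(d) = 31 + 858.3 = 889.3 MPa

889.3


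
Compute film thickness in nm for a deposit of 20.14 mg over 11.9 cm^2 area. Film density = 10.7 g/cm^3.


Convert: m = 20.14 mg = 2.0140e-05 kg, A = 11.9 cm^2 = 1.1900e-03 m^2, rho = 10.7 g/cm^3 = 10700 kg/m^3
t = m / (A * rho)
t = 2.0140e-05 / (1.1900e-03 * 10700)
t = 1.5817e-06 m = 1581.7 nm

1581.7


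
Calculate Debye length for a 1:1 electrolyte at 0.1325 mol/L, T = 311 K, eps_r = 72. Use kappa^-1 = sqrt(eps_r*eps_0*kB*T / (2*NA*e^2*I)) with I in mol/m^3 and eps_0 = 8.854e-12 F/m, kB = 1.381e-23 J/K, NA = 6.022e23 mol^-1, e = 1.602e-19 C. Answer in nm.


Ionic strength I = 0.1325 * 1^2 * 1000 = 132.5 mol/m^3
kappa^-1 = sqrt(72 * 8.854e-12 * 1.381e-23 * 311 / (2 * 6.022e23 * (1.602e-19)^2 * 132.5))
kappa^-1 = 0.818 nm

0.818


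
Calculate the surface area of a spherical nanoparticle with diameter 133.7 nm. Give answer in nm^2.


Radius r = 133.7/2 = 66.85 nm
Surface area SA = 4 * pi * r^2
SA = 4 * pi * (66.85)^2
SA = 56158.14 nm^2

56158.14


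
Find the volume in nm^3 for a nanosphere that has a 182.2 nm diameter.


Radius r = 182.2/2 = 91.1 nm
Volume V = (4/3) * pi * r^3
V = (4/3) * pi * (91.1)^3
V = 3166968.47 nm^3

3166968.47


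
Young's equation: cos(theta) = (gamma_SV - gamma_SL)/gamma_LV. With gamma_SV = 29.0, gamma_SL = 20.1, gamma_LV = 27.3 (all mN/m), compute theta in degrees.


cos(theta) = (gamma_SV - gamma_SL) / gamma_LV
cos(theta) = (29.0 - 20.1) / 27.3
cos(theta) = 0.326007
theta = arccos(0.326007) = 70.97 degrees

70.97


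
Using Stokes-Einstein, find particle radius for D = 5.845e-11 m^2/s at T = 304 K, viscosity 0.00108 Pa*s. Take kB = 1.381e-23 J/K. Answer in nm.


Stokes-Einstein: R = kB*T / (6*pi*eta*D)
R = 1.381e-23 * 304 / (6 * pi * 0.00108 * 5.845e-11)
R = 3.52824e-09 m = 3.53 nm

3.53


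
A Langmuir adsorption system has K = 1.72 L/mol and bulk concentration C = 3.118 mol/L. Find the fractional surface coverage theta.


Langmuir isotherm: theta = K*C / (1 + K*C)
K*C = 1.72 * 3.118 = 5.36296
theta = 5.36296 / (1 + 5.36296) = 5.36296 / 6.36296
theta = 0.8428

0.8428


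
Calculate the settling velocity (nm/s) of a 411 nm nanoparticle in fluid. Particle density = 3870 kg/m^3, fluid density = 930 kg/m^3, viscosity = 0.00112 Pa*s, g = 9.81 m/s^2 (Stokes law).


Radius R = 411/2 nm = 2.055e-07 m
Density difference = 3870 - 930 = 2940 kg/m^3
v = 2 * R^2 * (rho_p - rho_f) * g / (9 * eta)
v = 2 * (2.055e-07)^2 * 2940 * 9.81 / (9 * 0.00112)
v = 2.41663e-07 m/s = 241.6626 nm/s

241.6626


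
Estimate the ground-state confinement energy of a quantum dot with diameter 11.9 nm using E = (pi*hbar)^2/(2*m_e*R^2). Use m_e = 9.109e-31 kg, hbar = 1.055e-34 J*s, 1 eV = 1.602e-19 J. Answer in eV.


Radius R = 11.9/2 = 5.95 nm = 5.95e-09 m
E = (pi * 1.055e-34)^2 / (2 * 9.109e-31 * (5.95e-09)^2)
E(J) = 1.70322e-21
E = E(J) / 1.602e-19 = 0.0106 eV

0.0106


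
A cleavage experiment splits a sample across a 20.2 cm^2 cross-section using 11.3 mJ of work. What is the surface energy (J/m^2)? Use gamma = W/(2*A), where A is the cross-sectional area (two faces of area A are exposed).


Convert: A = 20.2 cm^2 = 0.00202 m^2, W = 11.3 mJ = 0.0113 J
Cleaving exposes two faces of area A, so total new surface = 2*A and gamma = W / (2*A)
gamma = 0.0113 / (2 * 0.00202)
gamma = 2.797 J/m^2

2.797


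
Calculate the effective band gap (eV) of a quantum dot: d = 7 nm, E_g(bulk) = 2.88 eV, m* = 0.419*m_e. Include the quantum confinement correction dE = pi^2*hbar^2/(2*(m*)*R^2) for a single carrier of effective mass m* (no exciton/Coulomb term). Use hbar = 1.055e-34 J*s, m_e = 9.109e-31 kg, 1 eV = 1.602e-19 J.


Radius R = 7/2 nm = 3.5e-09 m
Confinement energy dE = pi^2 * hbar^2 / (2 * m_eff * m_e * R^2)
dE = pi^2 * (1.055e-34)^2 / (2 * 0.419 * 9.109e-31 * (3.5e-09)^2) J, divided by 1.602e-19 J/eV
dE = 0.0733 eV
Total band gap = E_g(bulk) + dE = 2.88 + 0.0733 = 2.9533 eV

2.9533


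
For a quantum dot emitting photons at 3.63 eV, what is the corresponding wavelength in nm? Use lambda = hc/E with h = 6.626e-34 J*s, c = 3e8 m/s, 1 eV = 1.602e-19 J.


Convert energy: E = 3.63 eV = 3.63 * 1.602e-19 = 5.81526e-19 J
lambda = h*c / E = 6.626e-34 * 3e8 / 5.81526e-19
lambda = 3.41825e-07 m = 341.8 nm

341.8


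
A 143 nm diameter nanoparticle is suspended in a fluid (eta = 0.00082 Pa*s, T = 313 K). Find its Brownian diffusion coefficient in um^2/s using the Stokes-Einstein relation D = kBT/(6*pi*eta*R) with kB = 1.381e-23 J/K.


Radius R = 143/2 = 71.5 nm = 7.15e-08 m
D = kB*T / (6*pi*eta*R)
D = 1.381e-23 * 313 / (6 * pi * 0.00082 * 7.15e-08)
D = 3.91126e-12 m^2/s = 3.911 um^2/s

3.911


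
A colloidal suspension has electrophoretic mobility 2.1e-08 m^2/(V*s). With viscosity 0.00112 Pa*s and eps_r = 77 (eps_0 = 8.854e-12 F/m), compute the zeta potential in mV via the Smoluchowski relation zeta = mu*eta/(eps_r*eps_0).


Smoluchowski equation: zeta = mu * eta / (eps_r * eps_0)
zeta = 2.1e-08 * 0.00112 / (77 * 8.854e-12)
zeta = 0.034499 V = 34.5 mV

34.5


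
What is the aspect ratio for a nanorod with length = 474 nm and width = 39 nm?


Aspect ratio AR = length / diameter
AR = 474 / 39
AR = 12.15

12.15


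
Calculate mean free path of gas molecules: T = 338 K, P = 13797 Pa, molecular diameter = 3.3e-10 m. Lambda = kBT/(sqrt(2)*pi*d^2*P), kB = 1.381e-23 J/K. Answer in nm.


Mean free path: lambda = kB*T / (sqrt(2) * pi * d^2 * P)
lambda = 1.381e-23 * 338 / (sqrt(2) * pi * (3.3e-10)^2 * 13797)
lambda = 6.99251e-07 m
lambda = 699.25 nm

699.25


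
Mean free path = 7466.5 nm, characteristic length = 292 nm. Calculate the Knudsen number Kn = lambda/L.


Knudsen number Kn = lambda / L
Kn = 7466.5 / 292
Kn = 25.5702

25.5702


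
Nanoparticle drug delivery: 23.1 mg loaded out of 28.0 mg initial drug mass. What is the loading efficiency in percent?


Drug loading efficiency = (drug loaded / drug initial) * 100
DLE = 23.1 / 28.0 * 100
DLE = 0.825 * 100
DLE = 82.5%

82.5


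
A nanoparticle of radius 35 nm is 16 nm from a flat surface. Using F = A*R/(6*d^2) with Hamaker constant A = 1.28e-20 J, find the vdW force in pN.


Convert to SI: R = 35 nm = 3.5e-08 m, d = 16 nm = 1.6e-08 m
F = A * R / (6 * d^2)
F = 1.28e-20 * 3.5e-08 / (6 * (1.6e-08)^2)
F = 2.91667e-13 N = 0.292 pN

0.292


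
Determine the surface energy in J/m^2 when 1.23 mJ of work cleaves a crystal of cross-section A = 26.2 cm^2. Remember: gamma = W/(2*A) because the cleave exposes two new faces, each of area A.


Convert: A = 26.2 cm^2 = 0.00262 m^2, W = 1.23 mJ = 0.00123 J
Cleaving exposes two faces of area A, so total new surface = 2*A and gamma = W / (2*A)
gamma = 0.00123 / (2 * 0.00262)
gamma = 0.235 J/m^2

0.235


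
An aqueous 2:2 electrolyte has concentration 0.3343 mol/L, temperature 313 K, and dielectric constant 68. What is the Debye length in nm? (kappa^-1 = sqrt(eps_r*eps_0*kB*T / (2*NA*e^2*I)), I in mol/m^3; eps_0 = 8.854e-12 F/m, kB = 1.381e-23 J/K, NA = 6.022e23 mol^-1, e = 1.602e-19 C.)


Ionic strength I = 0.3343 * 2^2 * 1000 = 1337.2 mol/m^3
kappa^-1 = sqrt(68 * 8.854e-12 * 1.381e-23 * 313 / (2 * 6.022e23 * (1.602e-19)^2 * 1337.2))
kappa^-1 = 0.251 nm

0.251


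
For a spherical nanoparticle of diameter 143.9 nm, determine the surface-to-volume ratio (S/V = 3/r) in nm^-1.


Radius r = 143.9/2 = 71.95 nm
S/V = 3 / r = 3 / 71.95
S/V = 0.0417 nm^-1

0.0417


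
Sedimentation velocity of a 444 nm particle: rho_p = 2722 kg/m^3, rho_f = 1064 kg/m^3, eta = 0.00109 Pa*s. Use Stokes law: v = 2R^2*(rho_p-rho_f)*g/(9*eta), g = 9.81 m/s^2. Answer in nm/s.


Radius R = 444/2 nm = 2.22e-07 m
Density difference = 2722 - 1064 = 1658 kg/m^3
v = 2 * R^2 * (rho_p - rho_f) * g / (9 * eta)
v = 2 * (2.22e-07)^2 * 1658 * 9.81 / (9 * 0.00109)
v = 1.63426e-07 m/s = 163.4257 nm/s

163.4257


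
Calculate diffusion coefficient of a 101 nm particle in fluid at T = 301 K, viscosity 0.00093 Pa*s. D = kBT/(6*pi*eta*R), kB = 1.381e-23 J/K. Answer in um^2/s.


Radius R = 101/2 = 50.5 nm = 5.05e-08 m
D = kB*T / (6*pi*eta*R)
D = 1.381e-23 * 301 / (6 * pi * 0.00093 * 5.05e-08)
D = 4.69553e-12 m^2/s = 4.696 um^2/s

4.696


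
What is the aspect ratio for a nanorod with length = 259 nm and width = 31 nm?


Aspect ratio AR = length / diameter
AR = 259 / 31
AR = 8.35

8.35


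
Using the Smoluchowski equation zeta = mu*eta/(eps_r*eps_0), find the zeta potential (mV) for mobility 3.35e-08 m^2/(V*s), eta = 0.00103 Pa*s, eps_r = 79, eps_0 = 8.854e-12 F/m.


Smoluchowski equation: zeta = mu * eta / (eps_r * eps_0)
zeta = 3.35e-08 * 0.00103 / (79 * 8.854e-12)
zeta = 0.04933 V = 49.33 mV

49.33


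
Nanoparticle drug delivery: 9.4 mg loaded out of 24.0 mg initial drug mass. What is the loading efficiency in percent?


Drug loading efficiency = (drug loaded / drug initial) * 100
DLE = 9.4 / 24.0 * 100
DLE = 0.3917 * 100
DLE = 39.17%

39.17


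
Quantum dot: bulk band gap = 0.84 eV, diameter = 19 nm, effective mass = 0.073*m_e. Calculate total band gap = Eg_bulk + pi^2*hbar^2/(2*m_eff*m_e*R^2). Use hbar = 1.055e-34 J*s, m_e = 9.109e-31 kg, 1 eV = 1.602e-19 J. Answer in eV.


Radius R = 19/2 nm = 9.5e-09 m
Confinement energy dE = pi^2 * hbar^2 / (2 * m_eff * m_e * R^2)
dE = pi^2 * (1.055e-34)^2 / (2 * 0.073 * 9.109e-31 * (9.5e-09)^2) J, divided by 1.602e-19 J/eV
dE = 0.0571 eV
Total band gap = E_g(bulk) + dE = 0.84 + 0.0571 = 0.8971 eV

0.8971


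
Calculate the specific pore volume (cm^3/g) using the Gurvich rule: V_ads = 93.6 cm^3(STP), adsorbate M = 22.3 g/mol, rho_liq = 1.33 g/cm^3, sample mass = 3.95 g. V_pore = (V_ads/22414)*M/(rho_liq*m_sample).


Moles adsorbed n = V_ads / 22414 = 93.6 / 22414 = 4.175961e-03 mol
Liquid volume V_liq = n * M / rho_liq = 4.175961e-03 * 22.3 / 1.33 = 0.07002 cm^3
Specific pore volume V_pore = V_liq / m_sample = 0.07002 / 3.95
V_pore = 0.0177 cm^3/g

0.0177


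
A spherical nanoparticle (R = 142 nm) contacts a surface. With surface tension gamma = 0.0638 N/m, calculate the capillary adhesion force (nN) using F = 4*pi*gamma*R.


Convert radius: R = 142 nm = 1.42e-07 m
F = 4 * pi * gamma * R
F = 4 * pi * 0.0638 * 1.42e-07
F = 1.13846e-07 N = 113.8463 nN

113.8463


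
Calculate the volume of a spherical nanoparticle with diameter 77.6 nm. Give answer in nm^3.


Radius r = 77.6/2 = 38.8 nm
Volume V = (4/3) * pi * r^3
V = (4/3) * pi * (38.8)^3
V = 244671.73 nm^3

244671.73


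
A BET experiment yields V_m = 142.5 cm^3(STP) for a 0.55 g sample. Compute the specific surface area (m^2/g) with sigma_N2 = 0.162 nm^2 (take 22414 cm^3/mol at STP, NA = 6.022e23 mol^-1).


Number of moles in monolayer = V_m / 22414 = 142.5 / 22414 = 0.00635763
Number of molecules = moles * NA = 0.00635763 * 6.022e23
SA = molecules * sigma / mass
SA = (142.5 / 22414) * 6.022e23 * 0.162e-18 / 0.55
SA = 1127.7 m^2/g

1127.7


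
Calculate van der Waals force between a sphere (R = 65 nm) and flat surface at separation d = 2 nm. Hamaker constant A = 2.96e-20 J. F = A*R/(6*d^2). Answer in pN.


Convert to SI: R = 65 nm = 6.5e-08 m, d = 2 nm = 2e-09 m
F = A * R / (6 * d^2)
F = 2.96e-20 * 6.5e-08 / (6 * (2e-09)^2)
F = 8.01667e-11 N = 80.167 pN

80.167


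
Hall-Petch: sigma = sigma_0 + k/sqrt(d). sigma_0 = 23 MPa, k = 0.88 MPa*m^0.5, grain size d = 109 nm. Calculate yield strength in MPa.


d = 109 nm = 1.09e-07 m
sqrt(d) = 0.0003301515
Hall-Petch contribution = k / sqrt(d) = 0.88 / 0.0003301515 = 2665.4 MPa
sigma = sigma_0 + k/sqrt(d) = 23 + 2665.4 = 2688.4 MPa

2688.4


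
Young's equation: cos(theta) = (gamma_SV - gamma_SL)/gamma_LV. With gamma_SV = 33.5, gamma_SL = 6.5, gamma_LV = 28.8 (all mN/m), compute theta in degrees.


cos(theta) = (gamma_SV - gamma_SL) / gamma_LV
cos(theta) = (33.5 - 6.5) / 28.8
cos(theta) = 0.9375
theta = arccos(0.9375) = 20.36 degrees

20.36


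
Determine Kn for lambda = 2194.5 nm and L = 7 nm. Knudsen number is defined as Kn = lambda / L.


Knudsen number Kn = lambda / L
Kn = 2194.5 / 7
Kn = 313.5

313.5


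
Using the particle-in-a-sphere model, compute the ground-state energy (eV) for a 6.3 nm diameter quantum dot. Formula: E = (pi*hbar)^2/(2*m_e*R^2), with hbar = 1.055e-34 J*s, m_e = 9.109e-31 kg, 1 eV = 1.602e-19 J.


Radius R = 6.3/2 = 3.15 nm = 3.15e-09 m
E = (pi * 1.055e-34)^2 / (2 * 9.109e-31 * (3.15e-09)^2)
E(J) = 6.07691e-21
E = E(J) / 1.602e-19 = 0.0379 eV

0.0379


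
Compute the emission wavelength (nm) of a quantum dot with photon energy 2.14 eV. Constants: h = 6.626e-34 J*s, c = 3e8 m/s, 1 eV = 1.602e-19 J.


Convert energy: E = 2.14 eV = 2.14 * 1.602e-19 = 3.42828e-19 J
lambda = h*c / E = 6.626e-34 * 3e8 / 3.42828e-19
lambda = 5.79824e-07 m = 579.8 nm

579.8


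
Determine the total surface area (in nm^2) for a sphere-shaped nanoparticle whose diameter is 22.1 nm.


Radius r = 22.1/2 = 11.05 nm
Surface area SA = 4 * pi * r^2
SA = 4 * pi * (11.05)^2
SA = 1534.39 nm^2

1534.39


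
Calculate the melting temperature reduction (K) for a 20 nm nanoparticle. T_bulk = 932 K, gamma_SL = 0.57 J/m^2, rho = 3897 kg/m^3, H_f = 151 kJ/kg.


Radius R = 20/2 = 10 nm = 1e-08 m
Convert H_f = 151 kJ/kg = 151000 J/kg
dT = 2 * gamma_SL * T_bulk / (rho * H_f * R)
dT = 2 * 0.57 * 932 / (3897 * 151000 * 1e-08)
dT = 180.6 K

180.6


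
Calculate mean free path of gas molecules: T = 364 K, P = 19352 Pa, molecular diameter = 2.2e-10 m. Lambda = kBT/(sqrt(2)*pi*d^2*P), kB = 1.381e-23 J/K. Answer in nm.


Mean free path: lambda = kB*T / (sqrt(2) * pi * d^2 * P)
lambda = 1.381e-23 * 364 / (sqrt(2) * pi * (2.2e-10)^2 * 19352)
lambda = 1.20798e-06 m
lambda = 1207.98 nm

1207.98


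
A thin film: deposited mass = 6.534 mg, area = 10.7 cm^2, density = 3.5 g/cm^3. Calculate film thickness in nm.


Convert: m = 6.534 mg = 6.5340e-06 kg, A = 10.7 cm^2 = 1.0700e-03 m^2, rho = 3.5 g/cm^3 = 3500 kg/m^3
t = m / (A * rho)
t = 6.5340e-06 / (1.0700e-03 * 3500)
t = 1.7447e-06 m = 1744.7 nm

1744.7


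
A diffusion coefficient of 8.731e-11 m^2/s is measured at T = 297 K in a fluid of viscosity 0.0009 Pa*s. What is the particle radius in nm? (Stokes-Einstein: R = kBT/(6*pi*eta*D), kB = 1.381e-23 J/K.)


Stokes-Einstein: R = kB*T / (6*pi*eta*D)
R = 1.381e-23 * 297 / (6 * pi * 0.0009 * 8.731e-11)
R = 2.76912e-09 m = 2.77 nm

2.77


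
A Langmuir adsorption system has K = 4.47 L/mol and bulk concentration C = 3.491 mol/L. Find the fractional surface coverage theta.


Langmuir isotherm: theta = K*C / (1 + K*C)
K*C = 4.47 * 3.491 = 15.60477
theta = 15.60477 / (1 + 15.60477) = 15.60477 / 16.60477
theta = 0.9398

0.9398


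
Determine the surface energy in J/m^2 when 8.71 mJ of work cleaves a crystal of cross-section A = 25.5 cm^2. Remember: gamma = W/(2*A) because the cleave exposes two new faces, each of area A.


Convert: A = 25.5 cm^2 = 0.00255 m^2, W = 8.71 mJ = 0.00871 J
Cleaving exposes two faces of area A, so total new surface = 2*A and gamma = W / (2*A)
gamma = 0.00871 / (2 * 0.00255)
gamma = 1.708 J/m^2

1.708


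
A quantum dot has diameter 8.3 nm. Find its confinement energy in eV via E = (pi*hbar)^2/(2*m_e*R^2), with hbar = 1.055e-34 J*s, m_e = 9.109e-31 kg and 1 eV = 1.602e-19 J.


Radius R = 8.3/2 = 4.15 nm = 4.15e-09 m
E = (pi * 1.055e-34)^2 / (2 * 9.109e-31 * (4.15e-09)^2)
E(J) = 3.50113e-21
E = E(J) / 1.602e-19 = 0.0219 eV

0.0219


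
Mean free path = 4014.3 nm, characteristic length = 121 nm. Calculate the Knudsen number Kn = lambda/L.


Knudsen number Kn = lambda / L
Kn = 4014.3 / 121
Kn = 33.176

33.176


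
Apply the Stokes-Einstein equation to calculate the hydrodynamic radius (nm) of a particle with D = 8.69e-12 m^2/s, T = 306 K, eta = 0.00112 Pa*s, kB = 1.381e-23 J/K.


Stokes-Einstein: R = kB*T / (6*pi*eta*D)
R = 1.381e-23 * 306 / (6 * pi * 0.00112 * 8.69e-12)
R = 2.30344e-08 m = 23.03 nm

23.03


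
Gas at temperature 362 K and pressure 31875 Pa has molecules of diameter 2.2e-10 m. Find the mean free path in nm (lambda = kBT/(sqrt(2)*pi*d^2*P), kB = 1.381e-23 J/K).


Mean free path: lambda = kB*T / (sqrt(2) * pi * d^2 * P)
lambda = 1.381e-23 * 362 / (sqrt(2) * pi * (2.2e-10)^2 * 31875)
lambda = 7.2936e-07 m
lambda = 729.36 nm

729.36


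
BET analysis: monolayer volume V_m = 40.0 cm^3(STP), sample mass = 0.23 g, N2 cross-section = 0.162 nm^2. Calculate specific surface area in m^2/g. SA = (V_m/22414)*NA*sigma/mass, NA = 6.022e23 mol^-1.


Number of moles in monolayer = V_m / 22414 = 40.0 / 22414 = 0.0017846
Number of molecules = moles * NA = 0.0017846 * 6.022e23
SA = molecules * sigma / mass
SA = (40.0 / 22414) * 6.022e23 * 0.162e-18 / 0.23
SA = 757.0 m^2/g

757.0


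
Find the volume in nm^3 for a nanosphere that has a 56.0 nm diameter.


Radius r = 56.0/2 = 28 nm
Volume V = (4/3) * pi * r^3
V = (4/3) * pi * (28)^3
V = 91952.32 nm^3

91952.32


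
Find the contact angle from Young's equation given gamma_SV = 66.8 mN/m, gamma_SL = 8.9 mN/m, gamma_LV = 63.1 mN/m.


cos(theta) = (gamma_SV - gamma_SL) / gamma_LV
cos(theta) = (66.8 - 8.9) / 63.1
cos(theta) = 0.917591
theta = arccos(0.917591) = 23.42 degrees

23.42


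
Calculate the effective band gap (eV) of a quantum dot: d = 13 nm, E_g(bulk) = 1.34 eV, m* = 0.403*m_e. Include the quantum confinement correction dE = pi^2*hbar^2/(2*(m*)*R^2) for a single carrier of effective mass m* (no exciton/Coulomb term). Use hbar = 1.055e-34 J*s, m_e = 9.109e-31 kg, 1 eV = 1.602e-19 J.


Radius R = 13/2 nm = 6.5e-09 m
Confinement energy dE = pi^2 * hbar^2 / (2 * m_eff * m_e * R^2)
dE = pi^2 * (1.055e-34)^2 / (2 * 0.403 * 9.109e-31 * (6.5e-09)^2) J, divided by 1.602e-19 J/eV
dE = 0.0221 eV
Total band gap = E_g(bulk) + dE = 1.34 + 0.0221 = 1.3621 eV

1.3621


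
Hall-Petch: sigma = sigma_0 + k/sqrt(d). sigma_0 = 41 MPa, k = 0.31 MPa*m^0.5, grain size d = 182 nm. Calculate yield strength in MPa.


d = 182 nm = 1.82e-07 m
sqrt(d) = 0.0004266146
Hall-Petch contribution = k / sqrt(d) = 0.31 / 0.0004266146 = 726.7 MPa
sigma = sigma_0 + k/sqrt(d) = 41 + 726.7 = 767.7 MPa

767.7


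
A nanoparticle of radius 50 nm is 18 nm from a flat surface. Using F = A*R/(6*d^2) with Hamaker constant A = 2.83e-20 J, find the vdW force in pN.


Convert to SI: R = 50 nm = 5e-08 m, d = 18 nm = 1.8e-08 m
F = A * R / (6 * d^2)
F = 2.83e-20 * 5e-08 / (6 * (1.8e-08)^2)
F = 7.27881e-13 N = 0.728 pN

0.728
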